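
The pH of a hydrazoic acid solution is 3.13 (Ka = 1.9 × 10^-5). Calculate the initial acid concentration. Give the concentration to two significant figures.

C₀ = 3.0 × 10^-2 M

[H+] = 10^(-3.13) = 7.41 × 10^-4 M = x
Ka = x²/(C₀ − x) ⇒ C₀ = x + x²/Ka
C₀ = 7.41 × 10^-4 + (7.41 × 10^-4)²/(1.9 × 10^-5) = 2.96 × 10^-2 M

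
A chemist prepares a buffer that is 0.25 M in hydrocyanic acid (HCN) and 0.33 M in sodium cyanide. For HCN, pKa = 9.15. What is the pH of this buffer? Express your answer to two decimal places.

pH = pKa + log([A⁻]/[HA]) = 9.15 + log(0.33/0.25)
pH = 9.15 + (+0.121) = 9.27

pH = 9.27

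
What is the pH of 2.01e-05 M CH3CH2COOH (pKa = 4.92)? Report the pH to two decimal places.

CH3CH2COOH ⇌ CH3CH2COO- + H+
Ka = 10^(−4.92) = 1.20 × 10^-5
From the ICE table, Ka = [H+]²/(2.01e-05 − [H+]) = 1.20 × 10^-5.
[H+] is not negligible relative to C₀; solve [H+]² + 1.2e-05·[H+] − 2.41e-10 = 0.
[H+] = (−Ka + √(Ka² + 4·Ka·C₀))/2 = 1.06 × 10^-5 M
pH = −log(1.06 × 10^-5) = 4.97

pH = 4.97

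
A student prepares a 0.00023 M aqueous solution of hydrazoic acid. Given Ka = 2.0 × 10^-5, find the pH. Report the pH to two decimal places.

pH = 4.23

HN3 ⇌ N3- + H+
Let x = [H+] at equilibrium. Ka = x²/(0.00023 − x).
The 5% rule fails; solving x² + Ka·x − Ka·C₀ = 0 exactly:
x = (−Ka + √(Ka² + 4·Ka·C₀))/2 = 5.86 × 10^-5 M
pH = −log[H+] = −log(5.86 × 10^-5) = 4.23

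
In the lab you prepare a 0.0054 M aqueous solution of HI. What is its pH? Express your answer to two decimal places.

pH = 2.27

HI is a strong acid and dissociates completely, so [H+] = 0.0054 M.
pH = -log(0.0054) = 2.27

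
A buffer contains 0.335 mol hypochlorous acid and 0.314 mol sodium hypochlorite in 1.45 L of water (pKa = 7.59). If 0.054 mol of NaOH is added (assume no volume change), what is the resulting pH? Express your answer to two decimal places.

OH- converts HOCl to OCl-: HOCl → 0.281 mol, OCl- → 0.368 mol.
pH = pKa + log([A⁻]/[HA]) = 7.59 + log(0.368/0.281) = 7.59 +0.117

pH = 7.71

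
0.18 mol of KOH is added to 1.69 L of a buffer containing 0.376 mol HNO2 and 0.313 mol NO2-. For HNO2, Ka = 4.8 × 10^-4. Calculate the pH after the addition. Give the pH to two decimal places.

pH = 3.72

OH- converts HNO2 to NO2-: HNO2 → 0.196 mol, NO2- → 0.493 mol.
pKa = −log(4.8 × 10^-4) = 3.319
pH = pKa + log([A⁻]/[HA]) = 3.319 + log(0.493/0.196) = 3.319 +0.401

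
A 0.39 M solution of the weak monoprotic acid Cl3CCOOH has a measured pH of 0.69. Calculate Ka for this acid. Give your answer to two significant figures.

[H+] = 10^(-0.69) = 2.04 × 10^-1 M
At equilibrium [HA] = 0.39 − 2.04 × 10^-1 = 1.86 × 10^-1 M
Ka = [H+][A-]/[HA] = (2.04 × 10^-1)² / 1.86 × 10^-1 = 2.2 × 10^-1

Ka = 2.2 × 10^-1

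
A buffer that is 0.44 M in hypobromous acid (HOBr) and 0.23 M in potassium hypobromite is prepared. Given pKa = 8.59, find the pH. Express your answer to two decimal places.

Henderson–Hasselbalch: pH = pKa + log([OBr-]/[HOBr]) = 8.59 + log(0.23/0.44)
pH = 8.59 + (-0.282) = 8.31

pH = 8.31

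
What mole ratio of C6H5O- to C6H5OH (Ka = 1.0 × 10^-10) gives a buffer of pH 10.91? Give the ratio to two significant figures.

pKa = -log(1.0 × 10^-10) = 10.000
pH = pKa + log(r) ⇒ log(r) = 10.91 − 10.000 = +0.910
r = [C6H5O-]/[C6H5OH] = 10^(+0.910) = 8.13

ratio = 8.1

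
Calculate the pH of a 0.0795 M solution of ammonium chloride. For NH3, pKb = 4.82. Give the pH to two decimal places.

NH4+ is the conjugate acid of the weak base NH3.
Kb = 10^(−4.82) = 1.51 × 10^-5
Ka = Kw/Kb = 1.0×10^-14 / 1.51 × 10^-5 = 6.62 × 10^-10
From the ICE table, Ka = x²/(0.0795 − x) = 6.62 × 10^-10.
Assume x ≪ 0.0795: x ≈ √(6.62 × 10^-10 × 0.0795) = 7.25 × 10^-6 M
(x/C₀ = 0.0091% < 5%, so the approximation holds.)
pH = −log(7.25 × 10^-6) = 5.14

pH = 5.14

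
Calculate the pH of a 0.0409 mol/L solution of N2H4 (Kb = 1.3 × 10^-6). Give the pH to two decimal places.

N2H4 + H2O ⇌ N2H5+ + OH-
Kb = [OH-]²/(0.0409 − [OH-]) = 1.3 × 10^-6
Assume [OH-] ≪ 0.0409: [OH-] ≈ √(1.3 × 10^-6 × 0.0409) = 2.31 × 10^-4 M
Check: 0.56% ionized — well under 5%, approximation valid.
pOH = 3.64, so pH = 14.00 − pOH = 10.36

pH = 10.36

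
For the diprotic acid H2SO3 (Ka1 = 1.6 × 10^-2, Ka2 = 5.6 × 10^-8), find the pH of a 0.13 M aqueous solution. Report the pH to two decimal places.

Since Ka1 ≫ Ka2, the first ionization dominates [H+].
Ka1 = x²/(0.13 − x) = 1.6 × 10^-2
Solving the quadratic: x = (−Ka1 + √(Ka1² + 4·Ka1·C₀))/2 = 3.83 × 10^-2 M
pH = −log(3.83 × 10^-2) = 1.42

pH = 1.42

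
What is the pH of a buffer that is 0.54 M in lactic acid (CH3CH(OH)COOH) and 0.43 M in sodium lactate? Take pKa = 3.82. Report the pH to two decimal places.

Using pH = pKa + log([base]/[acid]) with [base]/[acid] = 0.43/0.54:
pH = 3.82 + (-0.099) = 3.72

pH = 3.72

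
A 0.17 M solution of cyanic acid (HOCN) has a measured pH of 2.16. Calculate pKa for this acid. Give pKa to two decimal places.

[H+] = 10^(-2.16) = 6.92 × 10^-3 M
At equilibrium [HA] = 0.17 − 6.92 × 10^-3 = 1.63 × 10^-1 M
Ka = [H+][A-]/[HA] = (6.92 × 10^-3)² / 1.63 × 10^-1 = 2.94 × 10^-4
pKa = -log(2.94 × 10^-4) = 3.53

pKa = 3.53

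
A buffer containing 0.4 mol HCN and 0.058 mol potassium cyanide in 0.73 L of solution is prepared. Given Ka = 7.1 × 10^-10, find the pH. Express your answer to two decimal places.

pH = 8.31

pKa = −log(7.1 × 10^-10) = 9.149
Henderson–Hasselbalch: pH = pKa + log([CN-]/[HCN]) = 9.149 + log(0.058/0.4)
pH = 9.149 + (-0.839) = 8.31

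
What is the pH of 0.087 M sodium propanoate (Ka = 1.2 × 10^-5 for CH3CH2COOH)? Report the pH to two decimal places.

pH = 8.93

CH3CH2COO- is the conjugate base of the weak acid CH3CH2COOH.
Kb = Kw/Ka = 1.0×10^-14 / 1.2 × 10^-5 = 8.33 × 10^-10
Let x = [OH-] at equilibrium. Kb = x²/(0.087 − x).
Neglecting x in the denominator: x = √(8.33 × 10^-10 × 0.087) = 8.51 × 10^-6 M
(x/C₀ = 0.0098% < 5%, so the approximation holds.)
pOH = −log(8.51 × 10^-6) = 5.07; pH = 14.00 − 5.07 = 8.93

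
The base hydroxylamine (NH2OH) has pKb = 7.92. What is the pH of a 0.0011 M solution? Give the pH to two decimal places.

NH2OH + H2O ⇌ NH3OH+ + OH-
Kb = 10^(−7.92) = 1.20 × 10^-8
From the ICE table, Kb = x²/(0.0011 − x) = 1.20 × 10^-8.
Assume x ≪ 0.0011: x ≈ √(1.20 × 10^-8 × 0.0011) = 3.63 × 10^-6 M
(x/C₀ = 0.33% < 5%, so the approximation holds.)
pOH = −log(3.63 × 10^-6) = 5.44; pH = 14.00 − 5.44 = 8.56

pH = 8.56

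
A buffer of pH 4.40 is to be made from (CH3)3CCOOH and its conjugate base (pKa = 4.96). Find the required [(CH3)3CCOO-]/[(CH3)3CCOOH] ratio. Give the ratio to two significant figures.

pH = pKa + log(r) ⇒ log(r) = 4.40 − 4.96 = -0.56
r = [(CH3)3CCOO-]/[(CH3)3CCOOH] = 10^(-0.56) = 0.275

ratio = 0.28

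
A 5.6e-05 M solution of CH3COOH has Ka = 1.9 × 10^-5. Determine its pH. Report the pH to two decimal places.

CH3COOH ⇌ CH3COO- + H+
Let x = [H+] at equilibrium. Ka = x²/(5.6e-05 − x).
Here C₀/Ka ≈ 2.95, so the small-x approximation fails. Use the quadratic:
x = [−1.9e-05 + √(1.9e-05² + 4.26e-09)]/2 = 2.45 × 10^-5 M
pH = −log(2.45 × 10^-5) = 4.61

pH = 4.61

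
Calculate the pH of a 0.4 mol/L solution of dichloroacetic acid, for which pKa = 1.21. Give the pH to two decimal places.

pH = 0.89

Cl2CHCOOH ⇌ Cl2CHCOO- + H+
Ka = 10^(−1.21) = 6.17 × 10^-2
From the ICE table, Ka = [H+]²/(0.4 − [H+]) = 6.17 × 10^-2.
[H+] is not negligible relative to C₀; solve [H+]² + 0.0617·[H+] − 0.0247 = 0.
[H+] = (−Ka + √(Ka² + 4·Ka·C₀))/2 = 1.29 × 10^-1 M
pH = −log(1.29 × 10^-1) = 0.89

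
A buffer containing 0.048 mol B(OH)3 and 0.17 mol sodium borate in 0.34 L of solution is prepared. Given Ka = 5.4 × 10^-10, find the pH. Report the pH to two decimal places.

pKa = −log(5.4 × 10^-10) = 9.268
Henderson–Hasselbalch: pH = pKa + log([B(OH)4-]/[B(OH)3]) = 9.268 + log(0.17/0.048)
pH = 9.268 + (+0.549) = 9.82

pH = 9.82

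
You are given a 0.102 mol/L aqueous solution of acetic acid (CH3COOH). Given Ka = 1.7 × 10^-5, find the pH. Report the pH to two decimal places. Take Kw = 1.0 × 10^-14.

pH = 2.88

CH3COOH ⇌ CH3COO- + H+
Ka = [H+]²/(0.102 − [H+]) = 1.7 × 10^-5
Since Ka ≪ C₀, [H+] ≈ √(Ka·C₀) = 1.32 × 10^-3 M.
Check: 1.3% ionized — well under 5%, approximation valid.
pH = −log(1.32 × 10^-3) = 2.88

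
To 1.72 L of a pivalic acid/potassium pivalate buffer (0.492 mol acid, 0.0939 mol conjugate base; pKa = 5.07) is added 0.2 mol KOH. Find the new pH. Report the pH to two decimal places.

pH = 5.07

After neutralization: n((CH3)3CCOOH) = 0.292 mol, n((CH3)3CCOO-) = 0.294 mol.
pH = pKa + log([A⁻]/[HA]) = 5.07 + log(0.294/0.292) = 5.07 +0.003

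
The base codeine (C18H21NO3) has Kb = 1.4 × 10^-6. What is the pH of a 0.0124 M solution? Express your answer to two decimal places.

C18H21NO3 + H2O ⇌ C18H22NO3+ + OH-
Let x = [OH-] at equilibrium. Kb = x²/(0.0124 − x).
Assume x ≪ 0.0124: x ≈ √(1.4 × 10^-6 × 0.0124) = 1.32 × 10^-4 M
pOH = 3.88, so pH = 14.00 − pOH = 10.12

pH = 10.12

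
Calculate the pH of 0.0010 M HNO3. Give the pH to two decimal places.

pH = 3.00

HNO3 is a strong acid and dissociates completely, so [H+] = 0.0010 M.
pH = -log(0.001) = 3.00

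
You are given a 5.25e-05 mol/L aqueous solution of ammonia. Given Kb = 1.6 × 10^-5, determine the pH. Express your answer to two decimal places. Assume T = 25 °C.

NH3 + H2O ⇌ NH4+ + OH-
From the ICE table, Kb = [OH-]²/(5.25e-05 − [OH-]) = 1.6 × 10^-5.
The 5% rule fails; solving [OH-]² + Kb·[OH-] − Kb·C₀ = 0 exactly:
[OH-] = [−1.6e-05 + √(1.6e-05² + 3.36e-09)]/2 = 2.21 × 10^-5 M
pOH = −log(2.21 × 10^-5) = 4.66; pH = 14.00 − 4.66 = 9.34

pH = 9.34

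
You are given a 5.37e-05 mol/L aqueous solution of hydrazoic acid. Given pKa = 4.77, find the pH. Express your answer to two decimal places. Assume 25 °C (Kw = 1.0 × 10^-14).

pH = 4.64

HN3 ⇌ N3- + H+
Ka = 10^(−4.77) = 1.70 × 10^-5
Let x = [H+] at equilibrium. Ka = x²/(5.37e-05 − x).
Here C₀/Ka ≈ 3.16, so the small-x approximation fails. Use the quadratic:
x = [−1.7e-05 + √(1.7e-05² + 3.65e-09)]/2 = 2.29 × 10^-5 M
pH = −log(2.29 × 10^-5) = 4.64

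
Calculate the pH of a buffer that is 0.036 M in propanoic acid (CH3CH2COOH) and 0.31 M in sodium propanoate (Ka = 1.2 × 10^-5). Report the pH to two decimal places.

pH = 5.86

pKa = −log(1.2 × 10^-5) = 4.921
Using pH = pKa + log([base]/[acid]) with [base]/[acid] = 0.31/0.036:
pH = 4.921 + (+0.935) = 5.86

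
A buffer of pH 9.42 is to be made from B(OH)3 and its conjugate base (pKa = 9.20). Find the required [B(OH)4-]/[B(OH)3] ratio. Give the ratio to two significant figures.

pH = pKa + log(r) ⇒ log(r) = 9.42 − 9.20 = +0.22
r = [B(OH)4-]/[B(OH)3] = 10^(+0.22) = 1.66

ratio = 1.7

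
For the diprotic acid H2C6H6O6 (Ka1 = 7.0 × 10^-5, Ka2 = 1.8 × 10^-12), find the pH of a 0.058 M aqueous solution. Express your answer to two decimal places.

pH = 2.70

Ka1 ≫ Ka2, so treat the first dissociation as the only significant source of H+.
Ka1 = x²/(0.058 − x) = 7.0 × 10^-5
x ≈ √(7.0 × 10^-5 × 0.058) = 2.01 × 10^-3 M
pH = −log(2.01 × 10^-3) = 2.70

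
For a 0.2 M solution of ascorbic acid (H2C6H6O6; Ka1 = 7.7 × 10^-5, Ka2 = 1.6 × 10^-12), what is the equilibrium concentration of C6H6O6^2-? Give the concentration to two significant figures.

First ionization gives [H+] ≈ [HC6H6O6-] = 3.92 × 10^-3 M.
Second step: Ka2 = [H+][C6H6O6^2-]/[HC6H6O6-] ≈ [C6H6O6^2-] (since [H+] ≈ [HC6H6O6-]).
So [C6H6O6^2-] ≈ Ka2.

1.6 × 10^-12 M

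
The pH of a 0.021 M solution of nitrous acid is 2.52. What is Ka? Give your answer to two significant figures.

Ka = 5.1 × 10^-4

[H+] = 10^(-2.52) = 3.02 × 10^-3 M
At equilibrium [HA] = 0.021 − 3.02 × 10^-3 = 1.80 × 10^-2 M
Ka = [H+][A-]/[HA] = (3.02 × 10^-3)² / 1.80 × 10^-2 = 5.1 × 10^-4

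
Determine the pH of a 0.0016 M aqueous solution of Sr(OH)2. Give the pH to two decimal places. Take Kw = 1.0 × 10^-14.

pH = 11.51

Sr(OH)2 is a strong base (each formula unit releases 2 OH-); [OH-] = 0.0032 M.
pOH = -log(0.0032) = 2.49
pH = 14.00 - 2.49 = 11.51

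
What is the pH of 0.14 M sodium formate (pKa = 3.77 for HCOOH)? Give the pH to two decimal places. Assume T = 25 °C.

pH = 8.46

HCOO- is the conjugate base of the weak acid HCOOH.
Ka = 10^(−3.77) = 1.70 × 10^-4
Kb = Kw/Ka = 1.0×10^-14 / 1.70 × 10^-4 = 5.88 × 10^-11
Kb = [OH-]²/(0.14 − [OH-]) = 5.88 × 10^-11
Assume [OH-] ≪ 0.14: [OH-] ≈ √(5.88 × 10^-11 × 0.14) = 2.87 × 10^-6 M
Check: 0.002% ionized — well under 5%, approximation valid.
pOH = −log(2.87 × 10^-6) = 5.54; pH = 14.00 − 5.54 = 8.46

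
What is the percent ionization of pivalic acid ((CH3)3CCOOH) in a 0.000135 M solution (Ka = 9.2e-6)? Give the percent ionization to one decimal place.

22.9%

(CH3)3CCOOH ⇌ (CH3)3CCOO- + H+; let x = [H+] at equilibrium.
Ka = x²/(C₀ − x); solving the quadratic gives x = 3.09 × 10^-5 M.
Fraction ionized = 3.09 × 10^-5 / 0.000135 = 0.2289 → 22.9%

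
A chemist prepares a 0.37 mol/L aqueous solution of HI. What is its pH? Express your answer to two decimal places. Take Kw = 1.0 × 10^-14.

pH = 0.43

HI is a strong acid and dissociates completely, so [H+] = 0.37 M.
pH = -log(0.37) = 0.43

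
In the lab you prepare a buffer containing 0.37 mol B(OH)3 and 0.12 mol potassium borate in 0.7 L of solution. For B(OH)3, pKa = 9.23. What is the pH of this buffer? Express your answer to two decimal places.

pH = 8.74

Henderson–Hasselbalch: pH = pKa + log([B(OH)4-]/[B(OH)3]) = 9.23 + log(0.12/0.37)
pH = 9.23 + (-0.489) = 8.74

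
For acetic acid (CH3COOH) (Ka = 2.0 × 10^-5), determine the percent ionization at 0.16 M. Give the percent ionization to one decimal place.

CH3COOH ⇌ CH3COO- + H+; let x = [H+] at equilibrium.
x ≈ √(Ka·C₀) = √(2.0 × 10^-5 × 0.16) = 1.79 × 10^-3 M
Fraction ionized = 1.79 × 10^-3 / 0.16 = 0.0112 → 1.1%

1.1%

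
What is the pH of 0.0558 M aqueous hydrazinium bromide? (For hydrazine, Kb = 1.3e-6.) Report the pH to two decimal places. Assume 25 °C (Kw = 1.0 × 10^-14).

pH = 4.68

N2H5+ is the conjugate acid of the weak base N2H4.
Ka = Kw/Kb = 1.0×10^-14 / 1.3 × 10^-6 = 7.69 × 10^-9
Ka = [H+]²/(0.0558 − [H+]) = 7.69 × 10^-9
Since Ka ≪ C₀, [H+] ≈ √(Ka·C₀) = 2.07 × 10^-5 M.
pH = −log(2.07 × 10^-5) = 4.68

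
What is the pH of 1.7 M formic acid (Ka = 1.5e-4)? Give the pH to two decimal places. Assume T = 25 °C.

pH = 1.80

HCOOH ⇌ HCOO- + H+
From the ICE table, Ka = [H+]²/(1.7 − [H+]) = 1.5 × 10^-4.
Since Ka ≪ C₀, [H+] ≈ √(Ka·C₀) = 1.60 × 10^-2 M.
([H+]/C₀ = 0.94% < 5%, so the approximation holds.)
pH = −log(1.60 × 10^-2) = 1.80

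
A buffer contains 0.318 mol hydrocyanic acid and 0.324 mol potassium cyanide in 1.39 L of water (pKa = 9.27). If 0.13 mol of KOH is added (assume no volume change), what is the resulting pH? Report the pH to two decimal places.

After neutralization: n(HCN) = 0.188 mol, n(CN-) = 0.454 mol.
Henderson–Hasselbalch with mole ratio 0.454/0.188: pH = 9.27 + (+0.383)

pH = 9.65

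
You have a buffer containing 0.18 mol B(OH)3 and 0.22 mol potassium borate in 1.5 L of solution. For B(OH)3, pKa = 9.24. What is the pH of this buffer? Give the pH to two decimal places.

pH = 9.33

pH = pKa + log([A⁻]/[HA]) = 9.24 + log(0.22/0.18)
pH = 9.24 + (+0.087) = 9.33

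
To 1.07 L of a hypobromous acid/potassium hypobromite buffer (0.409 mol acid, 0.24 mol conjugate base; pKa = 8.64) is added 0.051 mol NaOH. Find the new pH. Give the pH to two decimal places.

OH- converts HOBr to OBr-: HOBr → 0.358 mol, OBr- → 0.291 mol.
pH = pKa + log(n_OBr-/n_HOBr) = 8.64 + log(0.291/0.358) = 8.64 + (-0.090)

pH = 8.55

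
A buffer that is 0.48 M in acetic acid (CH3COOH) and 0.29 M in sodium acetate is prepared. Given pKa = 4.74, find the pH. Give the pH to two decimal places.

Using pH = pKa + log([base]/[acid]) with [base]/[acid] = 0.29/0.48:
pH = 4.74 + (-0.219) = 4.52

pH = 4.52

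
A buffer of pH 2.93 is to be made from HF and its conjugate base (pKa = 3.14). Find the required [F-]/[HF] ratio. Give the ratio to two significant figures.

ratio = 0.62

pH = pKa + log(r) ⇒ log(r) = 2.93 − 3.14 = -0.21
r = [F-]/[HF] = 10^(-0.21) = 0.617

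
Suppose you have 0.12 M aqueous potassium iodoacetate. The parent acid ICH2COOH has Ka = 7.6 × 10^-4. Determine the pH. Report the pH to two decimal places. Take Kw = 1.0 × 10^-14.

ICH2COO- is the conjugate base of the weak acid ICH2COOH.
Kb = Kw/Ka = 1.0×10^-14 / 7.6 × 10^-4 = 1.32 × 10^-11
From the ICE table, Kb = x²/(0.12 − x) = 1.32 × 10^-11.
Since Kb ≪ C₀, x ≈ √(Kb·C₀) = 1.26 × 10^-6 M.
(x/C₀ = 0.001% < 5%, so the approximation holds.)
pOH = −log(1.26 × 10^-6) = 5.90; pH = 14.00 − 5.90 = 8.10

pH = 8.10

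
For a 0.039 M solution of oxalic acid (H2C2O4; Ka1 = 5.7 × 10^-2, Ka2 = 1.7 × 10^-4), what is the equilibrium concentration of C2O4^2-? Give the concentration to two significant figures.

First ionization gives [H+] ≈ [HC2O4-] = 2.66 × 10^-2 M.
Second step: Ka2 = [H+][C2O4^2-]/[HC2O4-] ≈ [C2O4^2-] (since [H+] ≈ [HC2O4-]).
So [C2O4^2-] ≈ Ka2.

1.7 × 10^-4 M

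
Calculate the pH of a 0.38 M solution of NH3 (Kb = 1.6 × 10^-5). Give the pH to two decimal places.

pH = 11.39

NH3 + H2O ⇌ NH4+ + OH-
Let x = [OH-] at equilibrium. Kb = x²/(0.38 − x).
Since Kb ≪ C₀, x ≈ √(Kb·C₀) = 2.47 × 10^-3 M.
pOH = 2.61, so pH = 14.00 − pOH = 11.39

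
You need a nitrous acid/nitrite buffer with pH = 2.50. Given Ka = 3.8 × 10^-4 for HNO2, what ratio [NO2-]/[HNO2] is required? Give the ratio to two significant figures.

pKa = -log(3.8 × 10^-4) = 3.420
pH = pKa + log(r) ⇒ log(r) = 2.50 − 3.420 = -0.920
r = [NO2-]/[HNO2] = 10^(-0.920) = 0.12

ratio = 0.12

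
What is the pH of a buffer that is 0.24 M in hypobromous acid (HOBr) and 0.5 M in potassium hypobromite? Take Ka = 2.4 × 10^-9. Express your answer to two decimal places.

pH = 8.94

pKa = −log(2.4 × 10^-9) = 8.620
Henderson–Hasselbalch: pH = pKa + log([OBr-]/[HOBr]) = 8.620 + log(0.5/0.24)
pH = 8.620 + (+0.319) = 8.94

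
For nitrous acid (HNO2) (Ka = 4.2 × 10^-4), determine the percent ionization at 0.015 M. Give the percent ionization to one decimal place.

HNO2 ⇌ NO2- + H+; let x = [H+] at equilibrium.
Ka = x²/(C₀ − x); solving the quadratic gives x = 2.31 × 10^-3 M.
% ionization = x/C₀ × 100% = 2.31 × 10^-3/0.015 × 100% = 15.4%

15.4%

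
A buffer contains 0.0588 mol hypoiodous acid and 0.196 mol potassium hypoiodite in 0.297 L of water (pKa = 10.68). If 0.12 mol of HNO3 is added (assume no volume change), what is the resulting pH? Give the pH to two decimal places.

Added H+ converts OI- to HOI: HOI → 0.179 mol, OI- → 0.076 mol.
pH = pKa + log(n_OI-/n_HOI) = 10.68 + log(0.076/0.179) = 10.68 + (-0.372)

pH = 10.31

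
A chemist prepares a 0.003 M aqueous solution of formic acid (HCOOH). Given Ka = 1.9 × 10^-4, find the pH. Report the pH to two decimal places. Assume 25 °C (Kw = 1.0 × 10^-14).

pH = 3.18

HCOOH ⇌ HCOO- + H+
Let x = [H+] at equilibrium. Ka = x²/(0.003 − x).
Here C₀/Ka ≈ 15.8, so the small-x approximation fails. Use the quadratic:
x = (−Ka + √(Ka² + 4·Ka·C₀))/2 = 6.66 × 10^-4 M
pH = −log(6.66 × 10^-4) = 3.18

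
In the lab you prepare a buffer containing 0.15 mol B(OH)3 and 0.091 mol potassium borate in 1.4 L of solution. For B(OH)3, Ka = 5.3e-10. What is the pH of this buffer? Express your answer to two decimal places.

pKa = −log(5.3 × 10^-10) = 9.276
Henderson–Hasselbalch: pH = pKa + log([B(OH)4-]/[B(OH)3]) = 9.276 + log(0.091/0.15)
pH = 9.276 + (-0.217) = 9.06

pH = 9.06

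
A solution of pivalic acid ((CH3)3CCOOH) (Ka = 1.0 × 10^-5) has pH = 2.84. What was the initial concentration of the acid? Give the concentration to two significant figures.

C₀ = 2.1 × 10^-1 M

[H+] = 10^(-2.84) = 1.45 × 10^-3 M = x
Ka = x²/(C₀ − x) ⇒ C₀ = x + x²/Ka
C₀ = 1.45 × 10^-3 + (1.45 × 10^-3)²/(1.0 × 10^-5) = 2.12 × 10^-1 M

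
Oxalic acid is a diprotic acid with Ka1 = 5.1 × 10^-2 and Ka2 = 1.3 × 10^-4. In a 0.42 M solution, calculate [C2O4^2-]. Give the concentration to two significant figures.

First ionization gives [H+] ≈ [HC2O4-] = 1.23 × 10^-1 M.
Second step: Ka2 = [H+][C2O4^2-]/[HC2O4-] ≈ [C2O4^2-] (since [H+] ≈ [HC2O4-]).
So [C2O4^2-] ≈ Ka2.

1.3 × 10^-4 M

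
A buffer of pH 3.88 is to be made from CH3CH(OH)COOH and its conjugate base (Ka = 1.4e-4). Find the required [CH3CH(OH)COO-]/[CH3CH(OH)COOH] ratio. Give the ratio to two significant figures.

pKa = -log(1.4 × 10^-4) = 3.854
pH = pKa + log(r) ⇒ log(r) = 3.88 − 3.854 = +0.026
r = [CH3CH(OH)COO-]/[CH3CH(OH)COOH] = 10^(+0.026) = 1.06

ratio = 1.1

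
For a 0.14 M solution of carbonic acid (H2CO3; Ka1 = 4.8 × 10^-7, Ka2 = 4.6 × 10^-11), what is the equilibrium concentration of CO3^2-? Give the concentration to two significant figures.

4.6 × 10^-11 M

First ionization gives [H+] ≈ [HCO3-] = 2.59 × 10^-4 M.
Second step: Ka2 = [H+][CO3^2-]/[HCO3-] ≈ [CO3^2-] (since [H+] ≈ [HCO3-]).
So [CO3^2-] ≈ Ka2.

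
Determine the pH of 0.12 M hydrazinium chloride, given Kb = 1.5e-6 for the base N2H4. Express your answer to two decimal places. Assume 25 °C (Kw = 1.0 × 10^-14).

pH = 4.55

N2H5+ is the conjugate acid of the weak base N2H4.
Ka = Kw/Kb = 1.0×10^-14 / 1.5 × 10^-6 = 6.67 × 10^-9
From the ICE table, Ka = [H+]²/(0.12 − [H+]) = 6.67 × 10^-9.
Assume [H+] ≪ 0.12: [H+] ≈ √(6.67 × 10^-9 × 0.12) = 2.83 × 10^-5 M
pH = −log[H+] = −log(2.83 × 10^-5) = 4.55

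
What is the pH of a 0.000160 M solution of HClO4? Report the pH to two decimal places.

HClO4 is a strong acid and dissociates completely, so [H+] = 0.000160 M.
pH = -log(0.00016) = 3.80

pH = 3.80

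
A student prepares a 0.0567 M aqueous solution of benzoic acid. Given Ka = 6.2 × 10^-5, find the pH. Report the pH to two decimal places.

C6H5COOH ⇌ C6H5COO- + H+
Ka = [H+]²/(0.0567 − [H+]) = 6.2 × 10^-5
Since Ka ≪ C₀, [H+] ≈ √(Ka·C₀) = 1.87 × 10^-3 M.
Check: 3.3% ionized — well under 5%, approximation valid.
pH = −log[H+] = −log(1.87 × 10^-3) = 2.73

pH = 2.73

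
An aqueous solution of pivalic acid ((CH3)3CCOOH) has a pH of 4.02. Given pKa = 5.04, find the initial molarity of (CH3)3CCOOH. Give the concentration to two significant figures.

[H+] = 10^(-4.02) = 9.55 × 10^-5 M = x
Ka = 10^(−5.04) = 9.12 × 10^-6
Ka = x²/(C₀ − x) ⇒ C₀ = x + x²/Ka
C₀ = 9.55 × 10^-5 + (9.55 × 10^-5)²/(9.12 × 10^-6) = 1.10 × 10^-3 M

C₀ = 1.1 × 10^-3 M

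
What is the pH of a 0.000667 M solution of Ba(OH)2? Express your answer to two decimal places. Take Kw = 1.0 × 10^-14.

Ba(OH)2 is a strong base (each formula unit releases 2 OH-); [OH-] = 0.00133 M.
pOH = -log(0.00133) = 2.87
pH = 14.00 - 2.87 = 11.13

pH = 11.13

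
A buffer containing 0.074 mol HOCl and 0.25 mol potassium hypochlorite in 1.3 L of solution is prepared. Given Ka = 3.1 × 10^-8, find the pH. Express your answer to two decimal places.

pH = 8.04

pKa = −log(3.1 × 10^-8) = 7.509
pH = pKa + log([A⁻]/[HA]) = 7.509 + log(0.25/0.074)
pH = 7.509 + (+0.529) = 8.04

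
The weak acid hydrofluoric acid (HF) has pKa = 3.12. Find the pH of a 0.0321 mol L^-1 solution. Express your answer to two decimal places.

HF ⇌ F- + H+
Ka = 10^(−3.12) = 7.59 × 10^-4
From the ICE table, Ka = x²/(0.0321 − x) = 7.59 × 10^-4.
x is not negligible relative to C₀; solve x² + 0.000759·x − 2.44e-05 = 0.
x = (−Ka + √(Ka² + 4·Ka·C₀))/2 = 4.57 × 10^-3 M
pH = −log[H+] = −log(4.57 × 10^-3) = 2.34

pH = 2.34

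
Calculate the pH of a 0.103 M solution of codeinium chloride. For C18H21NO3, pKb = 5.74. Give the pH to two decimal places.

C18H22NO3+ is the conjugate acid of the weak base C18H21NO3.
Kb = 10^(−5.74) = 1.82 × 10^-6
Ka = Kw/Kb = 1.0×10^-14 / 1.82 × 10^-6 = 5.49 × 10^-9
From the ICE table, Ka = x²/(0.103 − x) = 5.49 × 10^-9.
Neglecting x in the denominator: x = √(5.49 × 10^-9 × 0.103) = 2.38 × 10^-5 M
pH = −log(2.38 × 10^-5) = 4.62

pH = 4.62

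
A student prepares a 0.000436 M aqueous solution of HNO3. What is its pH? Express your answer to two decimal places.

pH = 3.36

HNO3 is a strong acid and dissociates completely, so [H+] = 0.000436 M.
pH = -log(0.000436) = 3.36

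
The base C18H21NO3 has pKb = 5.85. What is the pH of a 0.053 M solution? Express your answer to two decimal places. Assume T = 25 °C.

pH = 10.44

C18H21NO3 + H2O ⇌ C18H22NO3+ + OH-
Kb = 10^(−5.85) = 1.41 × 10^-6
Kb = [OH-]²/(0.053 − [OH-]) = 1.41 × 10^-6
Assume [OH-] ≪ 0.053: [OH-] ≈ √(1.41 × 10^-6 × 0.053) = 2.73 × 10^-4 M
([OH-]/C₀ = 0.52% < 5%, so the approximation holds.)
pOH = 3.56, so pH = 14.00 − pOH = 10.44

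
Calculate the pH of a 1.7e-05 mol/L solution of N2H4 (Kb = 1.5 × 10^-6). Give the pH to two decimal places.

N2H4 + H2O ⇌ N2H5+ + OH-
From the ICE table, Kb = [OH-]²/(1.7e-05 − [OH-]) = 1.5 × 10^-6.
Here C₀/Kb ≈ 11.3, so the small-[OH-] approximation fails. Use the quadratic:
[OH-] = (−Kb + √(Kb² + 4·Kb·C₀))/2 = 4.36 × 10^-6 M
pOH = −log(4.36 × 10^-6) = 5.36; pH = 14.00 − 5.36 = 8.64

pH = 8.64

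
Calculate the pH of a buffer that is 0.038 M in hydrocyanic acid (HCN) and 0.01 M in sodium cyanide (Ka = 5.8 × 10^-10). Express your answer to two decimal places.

pH = 8.66

pKa = −log(5.8 × 10^-10) = 9.237
Using pH = pKa + log([base]/[acid]) with [base]/[acid] = 0.01/0.038:
pH = 9.237 + (-0.580) = 8.66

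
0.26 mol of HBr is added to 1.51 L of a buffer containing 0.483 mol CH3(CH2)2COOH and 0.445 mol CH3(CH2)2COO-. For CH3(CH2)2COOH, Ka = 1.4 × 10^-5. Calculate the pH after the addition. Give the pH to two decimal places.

pH = 4.25

After neutralization: n(CH3(CH2)2COOH) = 0.743 mol, n(CH3(CH2)2COO-) = 0.185 mol.
pKa = −log(1.4 × 10^-5) = 4.854
pH = pKa + log(n_CH3(CH2)2COO-/n_CH3(CH2)2COOH) = 4.854 + log(0.185/0.743) = 4.854 + (-0.604)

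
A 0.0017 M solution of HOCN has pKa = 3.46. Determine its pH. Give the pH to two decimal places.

pH = 3.21

HOCN ⇌ OCN- + H+
Ka = 10^(−3.46) = 3.47 × 10^-4
Ka = x²/(0.0017 − x) = 3.47 × 10^-4
The 5% rule fails; solving x² + Ka·x − Ka·C₀ = 0 exactly:
x = (−Ka + √(Ka² + 4·Ka·C₀))/2 = 6.14 × 10^-4 M
pH = −log(6.14 × 10^-4) = 3.21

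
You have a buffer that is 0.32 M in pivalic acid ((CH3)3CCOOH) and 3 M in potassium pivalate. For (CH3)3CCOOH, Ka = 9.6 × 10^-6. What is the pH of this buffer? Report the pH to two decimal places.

pH = 5.99

pKa = −log(9.6 × 10^-6) = 5.018
Henderson–Hasselbalch: pH = pKa + log([(CH3)3CCOO-]/[(CH3)3CCOOH]) = 5.018 + log(3/0.32)
pH = 5.018 + (+0.972) = 5.99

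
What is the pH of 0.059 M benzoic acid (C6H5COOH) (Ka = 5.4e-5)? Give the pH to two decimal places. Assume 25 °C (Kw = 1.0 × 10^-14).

pH = 2.75

C6H5COOH ⇌ C6H5COO- + H+
Ka = x²/(0.059 − x) = 5.4 × 10^-5
Assume x ≪ 0.059: x ≈ √(5.4 × 10^-5 × 0.059) = 1.78 × 10^-3 M
Check: 3% ionized — well under 5%, approximation valid.
pH = −log[H+] = −log(1.78 × 10^-3) = 2.75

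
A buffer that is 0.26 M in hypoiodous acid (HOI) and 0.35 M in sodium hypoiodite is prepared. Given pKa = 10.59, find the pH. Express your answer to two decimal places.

pH = pKa + log([A⁻]/[HA]) = 10.59 + log(0.35/0.26)
pH = 10.59 + (+0.129) = 10.72

pH = 10.72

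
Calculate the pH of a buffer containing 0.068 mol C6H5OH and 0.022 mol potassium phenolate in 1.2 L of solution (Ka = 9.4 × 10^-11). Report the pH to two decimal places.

pH = 9.54

pKa = −log(9.4 × 10^-11) = 10.027
Using pH = pKa + log([base]/[acid]) with [base]/[acid] = 0.022/0.068:
pH = 10.027 + (-0.490) = 9.54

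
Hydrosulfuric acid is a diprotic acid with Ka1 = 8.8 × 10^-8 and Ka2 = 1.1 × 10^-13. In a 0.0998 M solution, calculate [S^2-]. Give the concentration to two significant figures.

1.1 × 10^-13 M

First ionization gives [H+] ≈ [HS-] = 9.37 × 10^-5 M.
Second step: Ka2 = [H+][S^2-]/[HS-] ≈ [S^2-] (since [H+] ≈ [HS-]).
So [S^2-] ≈ Ka2.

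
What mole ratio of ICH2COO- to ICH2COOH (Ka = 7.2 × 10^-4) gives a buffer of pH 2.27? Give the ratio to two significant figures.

ratio = 0.13

pKa = -log(7.2 × 10^-4) = 3.143
pH = pKa + log(r) ⇒ log(r) = 2.27 − 3.143 = -0.873
r = [ICH2COO-]/[ICH2COOH] = 10^(-0.873) = 0.134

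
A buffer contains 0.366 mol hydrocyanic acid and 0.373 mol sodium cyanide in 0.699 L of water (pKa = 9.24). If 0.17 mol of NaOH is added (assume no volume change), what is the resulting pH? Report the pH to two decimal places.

OH- converts HCN to CN-: HCN → 0.196 mol, CN- → 0.543 mol.
pH = pKa + log(n_CN-/n_HCN) = 9.24 + log(0.543/0.196) = 9.24 + (+0.443)

pH = 9.68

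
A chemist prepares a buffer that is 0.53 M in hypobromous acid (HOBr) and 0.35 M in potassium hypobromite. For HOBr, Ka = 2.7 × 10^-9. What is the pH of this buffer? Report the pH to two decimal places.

pKa = −log(2.7 × 10^-9) = 8.569
Using pH = pKa + log([base]/[acid]) with [base]/[acid] = 0.35/0.53:
pH = 8.569 + (-0.180) = 8.39

pH = 8.39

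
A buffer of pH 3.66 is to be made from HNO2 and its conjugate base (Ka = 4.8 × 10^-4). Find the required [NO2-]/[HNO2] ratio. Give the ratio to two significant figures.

ratio = 2.2

pKa = -log(4.8 × 10^-4) = 3.319
pH = pKa + log(r) ⇒ log(r) = 3.66 − 3.319 = +0.341
r = [NO2-]/[HNO2] = 10^(+0.341) = 2.19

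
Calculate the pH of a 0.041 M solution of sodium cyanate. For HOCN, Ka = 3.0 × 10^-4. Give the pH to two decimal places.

pH = 8.07

OCN- is the conjugate base of the weak acid HOCN.
Kb = Kw/Ka = 1.0×10^-14 / 3.0 × 10^-4 = 3.33 × 10^-11
Kb = x²/(0.041 − x) = 3.33 × 10^-11
Since Kb ≪ C₀, x ≈ √(Kb·C₀) = 1.17 × 10^-6 M.
Check: 0.0028% ionized — well under 5%, approximation valid.
pOH = −log(1.17 × 10^-6) = 5.93; pH = 14.00 − 5.93 = 8.07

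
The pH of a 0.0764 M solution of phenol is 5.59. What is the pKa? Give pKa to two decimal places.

[H+] = 10^(-5.59) = 2.57 × 10^-6 M
At equilibrium [HA] = 0.0764 − 2.57 × 10^-6 = 7.64 × 10^-2 M
Ka = [H+][A-]/[HA] = (2.57 × 10^-6)² / 7.64 × 10^-2 = 8.65 × 10^-11
pKa = -log(8.65 × 10^-11) = 10.06

pKa = 10.06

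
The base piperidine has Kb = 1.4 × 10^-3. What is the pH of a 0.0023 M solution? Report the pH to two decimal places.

C5H10NH + H2O ⇌ C5H10NH2+ + OH-
Kb = x²/(0.0023 − x) = 1.4 × 10^-3
x is not negligible relative to C₀; solve x² + 0.0014·x − 3.22e-06 = 0.
x = [−0.0014 + √(0.0014² + 1.29e-05)]/2 = 1.23 × 10^-3 M
pOH = 2.91, so pH = 14.00 − pOH = 11.09

pH = 11.09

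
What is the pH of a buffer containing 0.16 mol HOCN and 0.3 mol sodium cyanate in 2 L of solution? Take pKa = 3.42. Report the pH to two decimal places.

pH = 3.69

Henderson–Hasselbalch: pH = pKa + log([OCN-]/[HOCN]) = 3.42 + log(0.3/0.16)
pH = 3.42 + (+0.273) = 3.69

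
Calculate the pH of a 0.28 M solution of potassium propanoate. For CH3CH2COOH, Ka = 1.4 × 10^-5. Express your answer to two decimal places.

CH3CH2COO- is the conjugate base of the weak acid CH3CH2COOH.
Kb = Kw/Ka = 1.0×10^-14 / 1.4 × 10^-5 = 7.14 × 10^-10
From the ICE table, Kb = x²/(0.28 − x) = 7.14 × 10^-10.
Since Kb ≪ C₀, x ≈ √(Kb·C₀) = 1.41 × 10^-5 M.
(x/C₀ = 0.005% < 5%, so the approximation holds.)
pOH = 4.85, so pH = 14.00 − pOH = 9.15

pH = 9.15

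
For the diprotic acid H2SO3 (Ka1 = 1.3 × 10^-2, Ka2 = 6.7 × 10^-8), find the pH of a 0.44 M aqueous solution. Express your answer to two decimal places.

pH = 1.16

Ka1 ≫ Ka2, so treat the first dissociation as the only significant source of H+.
Ka1 = x²/(0.44 − x) = 1.3 × 10^-2
Solving the quadratic: x = (−Ka1 + √(Ka1² + 4·Ka1·C₀))/2 = 6.94 × 10^-2 M
pH = −log(6.94 × 10^-2) = 1.16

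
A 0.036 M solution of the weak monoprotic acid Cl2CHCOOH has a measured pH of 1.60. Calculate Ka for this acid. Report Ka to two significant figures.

Ka = 5.8 × 10^-2

[H+] = 10^(-1.60) = 2.51 × 10^-2 M
At equilibrium [HA] = 0.036 − 2.51 × 10^-2 = 1.09 × 10^-2 M
Ka = [H+][A-]/[HA] = (2.51 × 10^-2)² / 1.09 × 10^-2 = 5.8 × 10^-2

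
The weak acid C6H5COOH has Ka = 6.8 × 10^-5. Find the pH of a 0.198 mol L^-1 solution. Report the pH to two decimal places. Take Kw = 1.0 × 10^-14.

C6H5COOH ⇌ C6H5COO- + H+
From the ICE table, Ka = x²/(0.198 − x) = 6.8 × 10^-5.
Since Ka ≪ C₀, x ≈ √(Ka·C₀) = 3.67 × 10^-3 M.
Check: 1.9% ionized — well under 5%, approximation valid.
pH = −log(3.67 × 10^-3) = 2.44

pH = 2.44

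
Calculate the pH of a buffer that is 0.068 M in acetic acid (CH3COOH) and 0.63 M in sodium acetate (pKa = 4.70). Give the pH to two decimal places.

Henderson–Hasselbalch: pH = pKa + log([CH3COO-]/[CH3COOH]) = 4.70 + log(0.63/0.068)
pH = 4.70 + (+0.967) = 5.67

pH = 5.67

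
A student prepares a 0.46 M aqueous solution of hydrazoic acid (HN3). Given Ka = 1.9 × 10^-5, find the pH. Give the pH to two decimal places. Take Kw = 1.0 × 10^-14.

HN3 ⇌ N3- + H+
From the ICE table, Ka = x²/(0.46 − x) = 1.9 × 10^-5.
Assume x ≪ 0.46: x ≈ √(1.9 × 10^-5 × 0.46) = 2.96 × 10^-3 M
(x/C₀ = 0.64% < 5%, so the approximation holds.)
pH = −log(2.96 × 10^-3) = 2.53

pH = 2.53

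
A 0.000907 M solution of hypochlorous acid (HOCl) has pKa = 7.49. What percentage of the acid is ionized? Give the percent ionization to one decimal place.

0.6%

HOCl ⇌ OCl- + H+; let x = [H+] at equilibrium.
Ka = 10^(−7.49) = 3.24 × 10^-8
x ≈ √(Ka·C₀) = √(3.24 × 10^-8 × 0.000907) = 5.42 × 10^-6 M
Fraction ionized = 5.42 × 10^-6 / 0.000907 = 0.0060 → 0.6%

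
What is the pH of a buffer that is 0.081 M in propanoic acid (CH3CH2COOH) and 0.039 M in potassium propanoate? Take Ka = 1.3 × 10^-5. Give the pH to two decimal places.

pH = 4.57

pKa = −log(1.3 × 10^-5) = 4.886
Using pH = pKa + log([base]/[acid]) with [base]/[acid] = 0.039/0.081:
pH = 4.886 + (-0.317) = 4.57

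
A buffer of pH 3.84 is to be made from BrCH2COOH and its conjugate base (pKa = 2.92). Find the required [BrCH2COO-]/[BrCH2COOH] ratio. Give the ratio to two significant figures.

ratio = 8.3

pH = pKa + log(r) ⇒ log(r) = 3.84 − 2.92 = +0.92
r = [BrCH2COO-]/[BrCH2COOH] = 10^(+0.92) = 8.32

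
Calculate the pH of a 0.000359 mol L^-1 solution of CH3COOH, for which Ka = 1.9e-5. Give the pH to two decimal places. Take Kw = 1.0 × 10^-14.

pH = 4.13

CH3COOH ⇌ CH3COO- + H+
From the ICE table, Ka = [H+]²/(0.000359 − [H+]) = 1.9 × 10^-5.
The 5% rule fails; solving [H+]² + Ka·[H+] − Ka·C₀ = 0 exactly:
[H+] = [−1.9e-05 + √(1.9e-05² + 2.73e-08)]/2 = 7.36 × 10^-5 M
pH = −log[H+] = −log(7.36 × 10^-5) = 4.13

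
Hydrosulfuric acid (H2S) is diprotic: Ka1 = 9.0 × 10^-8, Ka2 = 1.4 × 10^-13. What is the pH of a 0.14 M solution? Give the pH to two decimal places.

pH = 3.95

Since Ka1 ≫ Ka2, the first ionization dominates [H+].
Ka1 = x²/(0.14 − x) = 9.0 × 10^-8
x ≈ √(9.0 × 10^-8 × 0.14) = 1.12 × 10^-4 M
pH = −log(1.12 × 10^-4) = 3.95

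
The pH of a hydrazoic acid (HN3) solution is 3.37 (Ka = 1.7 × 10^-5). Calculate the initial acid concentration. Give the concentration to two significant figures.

[H+] = 10^(-3.37) = 4.27 × 10^-4 M = x
Ka = x²/(C₀ − x) ⇒ C₀ = x + x²/Ka
C₀ = 4.27 × 10^-4 + (4.27 × 10^-4)²/(1.7 × 10^-5) = 1.12 × 10^-2 M

C₀ = 1.1 × 10^-2 M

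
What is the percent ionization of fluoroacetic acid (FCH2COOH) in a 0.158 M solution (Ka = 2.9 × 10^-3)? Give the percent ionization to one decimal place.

12.7%

FCH2COOH ⇌ FCH2COO- + H+; let x = [H+] at equilibrium.
Solve x² + 0.0029x − 0.000458 = 0 → x = 2.00 × 10^-2 M
Fraction ionized = 2.00 × 10^-2 / 0.158 = 0.1266 → 12.7%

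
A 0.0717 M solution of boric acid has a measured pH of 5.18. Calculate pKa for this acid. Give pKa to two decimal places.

[H+] = 10^(-5.18) = 6.61 × 10^-6 M
At equilibrium [HA] = 0.0717 − 6.61 × 10^-6 = 7.17 × 10^-2 M
Ka = [H+][A-]/[HA] = (6.61 × 10^-6)² / 7.17 × 10^-2 = 6.09 × 10^-10
pKa = -log(6.09 × 10^-10) = 9.22

pKa = 9.22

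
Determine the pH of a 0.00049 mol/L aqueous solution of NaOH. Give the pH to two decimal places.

NaOH is a strong base; [OH-] = 0.00049 M.
pOH = -log(0.00049) = 3.31
pH = 14.00 - 3.31 = 10.69

pH = 10.69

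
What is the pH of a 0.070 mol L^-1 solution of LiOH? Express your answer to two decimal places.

pH = 12.85

LiOH is a strong base; [OH-] = 0.07 M.
pOH = -log(0.07) = 1.15
pH = 14.00 - 1.15 = 12.85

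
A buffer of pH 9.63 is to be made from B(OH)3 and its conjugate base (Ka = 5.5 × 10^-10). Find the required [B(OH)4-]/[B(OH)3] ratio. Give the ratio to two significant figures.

pKa = -log(5.5 × 10^-10) = 9.260
pH = pKa + log(r) ⇒ log(r) = 9.63 − 9.260 = +0.370
r = [B(OH)4-]/[B(OH)3] = 10^(+0.370) = 2.34

ratio = 2.3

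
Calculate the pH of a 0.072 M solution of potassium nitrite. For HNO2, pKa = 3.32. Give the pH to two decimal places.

NO2- is the conjugate base of the weak acid HNO2.
Ka = 10^(−3.32) = 4.79 × 10^-4
Kb = Kw/Ka = 1.0×10^-14 / 4.79 × 10^-4 = 2.09 × 10^-11
Let x = [OH-] at equilibrium. Kb = x²/(0.072 − x).
Assume x ≪ 0.072: x ≈ √(2.09 × 10^-11 × 0.072) = 1.23 × 10^-6 M
(x/C₀ = 0.0017% < 5%, so the approximation holds.)
pOH = 5.91, so pH = 14.00 − pOH = 8.09

pH = 8.09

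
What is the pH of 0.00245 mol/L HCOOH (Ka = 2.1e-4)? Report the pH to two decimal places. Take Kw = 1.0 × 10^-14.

HCOOH ⇌ HCOO- + H+
Let x = [H+] at equilibrium. Ka = x²/(0.00245 − x).
The 5% rule fails; solving x² + Ka·x − Ka·C₀ = 0 exactly:
x = (−Ka + √(Ka² + 4·Ka·C₀))/2 = 6.20 × 10^-4 M
pH = −log[H+] = −log(6.20 × 10^-4) = 3.21

pH = 3.21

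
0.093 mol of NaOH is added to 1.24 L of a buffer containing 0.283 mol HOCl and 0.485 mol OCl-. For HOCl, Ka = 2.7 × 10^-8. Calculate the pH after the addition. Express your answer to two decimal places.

pH = 8.05

OH- converts HOCl to OCl-: HOCl → 0.19 mol, OCl- → 0.578 mol.
pKa = −log(2.7 × 10^-8) = 7.569
pH = pKa + log(n_OCl-/n_HOCl) = 7.569 + log(0.578/0.19) = 7.569 + (+0.483)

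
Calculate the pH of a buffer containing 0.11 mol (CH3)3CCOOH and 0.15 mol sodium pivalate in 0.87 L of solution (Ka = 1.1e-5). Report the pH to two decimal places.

pKa = −log(1.1 × 10^-5) = 4.959
pH = pKa + log([A⁻]/[HA]) = 4.959 + log(0.15/0.11)
pH = 4.959 + (+0.135) = 5.09

pH = 5.09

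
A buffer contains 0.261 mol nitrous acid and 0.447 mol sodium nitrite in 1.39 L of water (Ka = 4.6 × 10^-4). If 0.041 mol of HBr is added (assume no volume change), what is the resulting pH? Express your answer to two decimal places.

Added H+ converts NO2- to HNO2: HNO2 → 0.302 mol, NO2- → 0.406 mol.
pKa = −log(4.6 × 10^-4) = 3.337
pH = pKa + log([A⁻]/[HA]) = 3.337 + log(0.406/0.302) = 3.337 +0.129

pH = 3.47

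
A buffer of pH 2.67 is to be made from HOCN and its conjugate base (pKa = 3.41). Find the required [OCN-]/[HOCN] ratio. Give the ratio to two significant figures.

pH = pKa + log(r) ⇒ log(r) = 2.67 − 3.41 = -0.74
r = [OCN-]/[HOCN] = 10^(-0.74) = 0.182

ratio = 0.18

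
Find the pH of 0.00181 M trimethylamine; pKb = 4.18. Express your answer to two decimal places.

(CH3)3N + H2O ⇌ (CH3)3NH+ + OH-
Kb = 10^(−4.18) = 6.61 × 10^-5
Let x = [OH-] at equilibrium. Kb = x²/(0.00181 − x).
The 5% rule fails; solving x² + Kb·x − Kb·C₀ = 0 exactly:
x = [−6.61e-05 + √(6.61e-05² + 4.79e-07)]/2 = 3.14 × 10^-4 M
pOH = −log(3.14 × 10^-4) = 3.50; pH = 14.00 − 3.50 = 10.50

pH = 10.50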